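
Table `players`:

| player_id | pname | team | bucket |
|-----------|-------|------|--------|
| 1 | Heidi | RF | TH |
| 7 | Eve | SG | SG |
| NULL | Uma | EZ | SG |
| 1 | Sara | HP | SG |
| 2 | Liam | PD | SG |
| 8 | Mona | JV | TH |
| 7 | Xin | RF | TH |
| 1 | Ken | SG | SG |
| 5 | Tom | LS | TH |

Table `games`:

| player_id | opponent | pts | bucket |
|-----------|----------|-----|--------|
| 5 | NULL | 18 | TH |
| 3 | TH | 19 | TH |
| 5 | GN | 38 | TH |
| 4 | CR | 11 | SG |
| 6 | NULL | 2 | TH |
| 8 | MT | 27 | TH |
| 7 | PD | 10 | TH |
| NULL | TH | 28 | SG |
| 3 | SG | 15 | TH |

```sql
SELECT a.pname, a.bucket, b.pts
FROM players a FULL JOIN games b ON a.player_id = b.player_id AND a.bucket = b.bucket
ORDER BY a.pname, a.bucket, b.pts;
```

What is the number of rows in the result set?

FULL OUTER JOIN keeps every row from both sides; unmatched rows get NULL for the other side's columns.
Matching on a.player_id = b.player_id AND a.bucket = b.bucket. A NULL in a compared column never satisfies the condition.
Matched pairs: 4; unmatched a rows kept: 6; unmatched b rows kept: 5.
Total: 4 matched + 11 padded = 15 rows.

15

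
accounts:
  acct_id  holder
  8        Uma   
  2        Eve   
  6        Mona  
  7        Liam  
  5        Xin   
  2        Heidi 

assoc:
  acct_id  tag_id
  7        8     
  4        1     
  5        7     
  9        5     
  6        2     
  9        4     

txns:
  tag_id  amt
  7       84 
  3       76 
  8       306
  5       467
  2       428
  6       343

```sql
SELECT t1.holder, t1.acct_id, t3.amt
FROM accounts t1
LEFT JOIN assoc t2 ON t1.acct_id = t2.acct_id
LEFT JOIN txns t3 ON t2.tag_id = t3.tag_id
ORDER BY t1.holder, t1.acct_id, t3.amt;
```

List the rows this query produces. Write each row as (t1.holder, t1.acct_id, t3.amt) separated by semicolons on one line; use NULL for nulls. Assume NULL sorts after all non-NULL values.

(Eve, 2, NULL); (Heidi, 2, NULL); (Liam, 7, 306); (Mona, 6, 428); (Uma, 8, NULL); (Xin, 5, 84)

Evaluate left to right. First `accounts t1 LEFT JOIN assoc t2` on acct_id: 6 row(s).
Then LEFT JOIN `txns t3` on tag_id: each of those 6 rows is kept; rows whose t2.tag_id has no match in t3 get NULL for t3's columns.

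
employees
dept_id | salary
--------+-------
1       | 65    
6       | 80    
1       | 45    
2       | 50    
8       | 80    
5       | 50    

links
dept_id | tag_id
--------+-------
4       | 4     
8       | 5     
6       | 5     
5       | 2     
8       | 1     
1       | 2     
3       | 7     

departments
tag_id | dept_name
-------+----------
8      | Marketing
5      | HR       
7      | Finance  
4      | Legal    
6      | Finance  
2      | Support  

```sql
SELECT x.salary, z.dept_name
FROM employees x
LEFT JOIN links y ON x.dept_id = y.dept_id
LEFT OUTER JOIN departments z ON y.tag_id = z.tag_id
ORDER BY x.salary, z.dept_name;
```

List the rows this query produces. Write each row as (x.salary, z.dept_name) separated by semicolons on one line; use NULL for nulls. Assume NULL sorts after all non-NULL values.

(45, Support); (50, Support); (50, NULL); (65, Support); (80, HR); (80, HR); (80, NULL)

Joins associate left-to-right: employees LEFT JOIN links on dept_id gives 7 intermediate row(s).
Then LEFT JOIN `departments z` on tag_id: each of those 7 rows is kept; rows whose y.tag_id has no match in z get NULL for z's columns.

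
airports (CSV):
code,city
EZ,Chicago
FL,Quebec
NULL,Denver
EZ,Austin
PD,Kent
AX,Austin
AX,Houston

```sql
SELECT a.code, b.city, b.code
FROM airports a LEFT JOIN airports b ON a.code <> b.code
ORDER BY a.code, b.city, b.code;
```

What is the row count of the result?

27

LEFT JOIN keeps every row from `airports a`; unmatched rows get NULL for `airports b`'s columns.
Matching on a.code <> b.code. A NULL in a compared column never satisfies the condition.
Matched pairs: 26; unmatched a rows kept: 1.
Total: 26 matched + 1 padded = 27 rows.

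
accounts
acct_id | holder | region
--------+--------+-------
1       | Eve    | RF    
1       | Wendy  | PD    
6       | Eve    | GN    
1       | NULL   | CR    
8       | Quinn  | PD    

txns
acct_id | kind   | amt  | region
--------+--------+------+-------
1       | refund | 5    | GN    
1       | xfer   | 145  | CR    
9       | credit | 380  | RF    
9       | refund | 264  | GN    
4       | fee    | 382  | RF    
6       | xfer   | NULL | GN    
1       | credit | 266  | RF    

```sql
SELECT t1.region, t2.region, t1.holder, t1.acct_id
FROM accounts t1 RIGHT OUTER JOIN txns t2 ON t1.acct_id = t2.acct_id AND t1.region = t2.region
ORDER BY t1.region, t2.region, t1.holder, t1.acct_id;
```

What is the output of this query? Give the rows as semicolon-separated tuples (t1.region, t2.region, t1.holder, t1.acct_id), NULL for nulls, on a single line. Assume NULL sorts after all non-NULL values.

(CR, CR, NULL, 1); (GN, GN, Eve, 6); (RF, RF, Eve, 1); (NULL, GN, NULL, NULL); (NULL, GN, NULL, NULL); (NULL, RF, NULL, NULL); (NULL, RF, NULL, NULL)

RIGHT JOIN keeps every row from `txns`; unmatched rows get NULL for `accounts`'s columns.
Matching on t1.acct_id = t2.acct_id AND t1.region = t2.region.
Matched pairs: 3; unmatched t2 rows kept: 4.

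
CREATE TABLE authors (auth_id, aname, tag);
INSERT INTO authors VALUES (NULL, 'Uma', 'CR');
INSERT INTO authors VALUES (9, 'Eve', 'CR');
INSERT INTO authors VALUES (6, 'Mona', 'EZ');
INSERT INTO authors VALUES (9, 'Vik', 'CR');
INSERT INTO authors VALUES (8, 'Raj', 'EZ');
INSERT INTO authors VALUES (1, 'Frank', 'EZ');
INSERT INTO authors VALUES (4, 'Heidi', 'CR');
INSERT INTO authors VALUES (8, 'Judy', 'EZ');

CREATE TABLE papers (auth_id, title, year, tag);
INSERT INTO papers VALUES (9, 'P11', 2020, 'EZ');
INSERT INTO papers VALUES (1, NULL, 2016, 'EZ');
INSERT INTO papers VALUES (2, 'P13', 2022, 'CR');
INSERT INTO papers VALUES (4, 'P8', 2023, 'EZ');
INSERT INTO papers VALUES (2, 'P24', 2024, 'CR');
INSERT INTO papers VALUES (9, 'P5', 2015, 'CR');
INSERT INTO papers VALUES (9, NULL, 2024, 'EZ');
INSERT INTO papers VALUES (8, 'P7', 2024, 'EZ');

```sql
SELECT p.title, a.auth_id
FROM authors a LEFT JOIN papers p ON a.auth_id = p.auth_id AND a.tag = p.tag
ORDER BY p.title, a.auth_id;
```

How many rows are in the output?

8

LEFT JOIN keeps every row from `authors`; unmatched rows get NULL for `papers`'s columns.
Matching on a.auth_id = p.auth_id AND a.tag = p.tag. A NULL in a compared column never satisfies the condition.
- auth_id=NULL, tag=CR: no p row matches, row kept with p columns NULL.
- auth_id=9, tag=CR: 1 matching p row(s), so 1 row(s) emitted.
- auth_id=6, tag=EZ: no p row matches, row kept with p columns NULL.
- auth_id=9, tag=CR: 1 matching p row(s), so 1 row(s) emitted.
- auth_id=8, tag=EZ: 1 matching p row(s), so 1 row(s) emitted.
- auth_id=1, tag=EZ: 1 matching p row(s), so 1 row(s) emitted.
- auth_id=4, tag=CR: no p row matches, row kept with p columns NULL.
- auth_id=8, tag=EZ: 1 matching p row(s), so 1 row(s) emitted.
Total: 5 matched + 3 padded = 8 rows.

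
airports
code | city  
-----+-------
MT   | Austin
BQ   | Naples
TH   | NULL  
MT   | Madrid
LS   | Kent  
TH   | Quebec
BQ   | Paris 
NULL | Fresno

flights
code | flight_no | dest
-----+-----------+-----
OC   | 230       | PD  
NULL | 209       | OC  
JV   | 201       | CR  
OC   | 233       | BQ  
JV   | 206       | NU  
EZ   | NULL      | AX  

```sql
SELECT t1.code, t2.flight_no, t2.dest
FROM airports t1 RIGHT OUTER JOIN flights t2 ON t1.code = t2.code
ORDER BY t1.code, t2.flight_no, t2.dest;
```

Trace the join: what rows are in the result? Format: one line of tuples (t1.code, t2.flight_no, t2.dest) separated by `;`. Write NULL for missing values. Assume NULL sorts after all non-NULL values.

(NULL, 201, CR); (NULL, 206, NU); (NULL, 209, OC); (NULL, 230, PD); (NULL, 233, BQ); (NULL, NULL, AX)

RIGHT JOIN keeps every row from `flights`; unmatched rows get NULL for `airports`'s columns.
Matching on t1.code = t2.code. A NULL in a compared column never satisfies the condition.
- t1[0] code=MT → no match.
- t1[1] code=BQ → no match.
- t1[2] code=TH → no match.
- t1[3] code=MT → no match.
- t1[4] code=LS → no match.
- t1[5] code=TH → no match.
- t1[6] code=BQ → no match.
- t1[7] code=NULL → no match.
- 6 row(s) from t2 found no t1 partner → padded with NULL.
After projecting and ordering:
t1.code | t2.flight_no | t2.dest
NULL | 201 | CR
NULL | 206 | NU
NULL | 209 | OC
NULL | 230 | PD
NULL | 233 | BQ
NULL | NULL | AX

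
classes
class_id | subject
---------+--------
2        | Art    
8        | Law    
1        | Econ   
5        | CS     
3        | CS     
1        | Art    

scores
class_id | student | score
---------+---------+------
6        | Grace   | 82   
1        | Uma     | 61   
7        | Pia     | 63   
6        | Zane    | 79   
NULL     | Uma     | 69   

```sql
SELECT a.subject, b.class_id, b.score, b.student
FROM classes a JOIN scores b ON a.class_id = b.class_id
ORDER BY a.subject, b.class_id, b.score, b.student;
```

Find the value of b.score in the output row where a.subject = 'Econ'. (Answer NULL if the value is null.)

61

INNER JOIN keeps only pairs where the ON condition holds.
Matching on a.class_id = b.class_id. A NULL in a compared column never satisfies the condition.
- class_id=2: no matching b row, dropped.
- class_id=8: no matching b row, dropped.
- class_id=1: 1 matching b row(s), so 1 row(s) emitted.
- class_id=5: no matching b row, dropped.
- class_id=3: no matching b row, dropped.
- class_id=1: 1 matching b row(s), so 1 row(s) emitted.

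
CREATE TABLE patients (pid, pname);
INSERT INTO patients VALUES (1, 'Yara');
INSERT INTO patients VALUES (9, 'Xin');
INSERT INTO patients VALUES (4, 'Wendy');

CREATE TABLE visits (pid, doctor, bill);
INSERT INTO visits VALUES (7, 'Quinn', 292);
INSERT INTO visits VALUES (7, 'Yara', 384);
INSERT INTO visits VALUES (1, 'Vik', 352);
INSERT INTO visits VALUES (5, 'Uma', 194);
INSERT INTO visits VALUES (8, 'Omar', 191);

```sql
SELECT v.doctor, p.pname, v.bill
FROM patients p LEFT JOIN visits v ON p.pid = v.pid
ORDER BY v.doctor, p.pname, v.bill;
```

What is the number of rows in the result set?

3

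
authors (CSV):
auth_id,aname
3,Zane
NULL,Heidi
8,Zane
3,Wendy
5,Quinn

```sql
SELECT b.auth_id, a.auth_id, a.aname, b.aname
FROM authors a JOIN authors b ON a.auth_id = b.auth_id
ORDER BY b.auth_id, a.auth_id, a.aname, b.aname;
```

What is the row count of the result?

6

INNER JOIN keeps only pairs where the ON condition holds.
Matching on a.auth_id = b.auth_id. A NULL in a compared column never satisfies the condition.
- auth_id=3: 2 matching b row(s), so 2 row(s) emitted.
- auth_id=NULL: no matching b row, dropped.
- auth_id=8: 1 matching b row(s), so 1 row(s) emitted.
- auth_id=3: 2 matching b row(s), so 2 row(s) emitted.
- auth_id=5: 1 matching b row(s), so 1 row(s) emitted.
Total: 6 rows.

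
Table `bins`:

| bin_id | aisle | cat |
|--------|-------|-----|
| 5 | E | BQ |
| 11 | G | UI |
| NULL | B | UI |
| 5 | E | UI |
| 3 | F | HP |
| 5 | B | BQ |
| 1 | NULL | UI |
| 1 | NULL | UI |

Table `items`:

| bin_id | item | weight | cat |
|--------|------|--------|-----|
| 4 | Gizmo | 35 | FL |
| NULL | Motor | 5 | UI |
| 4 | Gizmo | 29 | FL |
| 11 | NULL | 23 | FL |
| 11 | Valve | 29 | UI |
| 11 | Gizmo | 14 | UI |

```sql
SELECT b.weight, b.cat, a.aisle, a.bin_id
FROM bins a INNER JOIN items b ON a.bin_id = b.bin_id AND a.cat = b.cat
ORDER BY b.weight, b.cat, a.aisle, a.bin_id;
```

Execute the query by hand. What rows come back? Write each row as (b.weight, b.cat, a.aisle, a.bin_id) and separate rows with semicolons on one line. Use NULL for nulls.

INNER JOIN keeps only pairs where the ON condition holds.
Matching on a.bin_id = b.bin_id AND a.cat = b.cat. A NULL in a compared column never satisfies the condition.
Matched pairs: 2.

(14, UI, G, 11); (29, UI, G, 11)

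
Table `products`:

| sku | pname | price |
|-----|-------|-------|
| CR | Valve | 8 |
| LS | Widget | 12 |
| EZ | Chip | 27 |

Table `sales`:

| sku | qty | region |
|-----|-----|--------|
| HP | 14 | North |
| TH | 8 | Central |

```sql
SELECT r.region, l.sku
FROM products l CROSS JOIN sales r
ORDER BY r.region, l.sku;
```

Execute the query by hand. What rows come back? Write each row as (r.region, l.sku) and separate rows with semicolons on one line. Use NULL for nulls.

(Central, CR); (Central, EZ); (Central, LS); (North, CR); (North, EZ); (North, LS)

CROSS JOIN pairs every row of `products` with every row of `sales`: 3 × 2 = 6 rows.
After projecting and ordering:
r.region | l.sku
Central | CR
Central | EZ
Central | LS
North | CR
North | EZ
North | LS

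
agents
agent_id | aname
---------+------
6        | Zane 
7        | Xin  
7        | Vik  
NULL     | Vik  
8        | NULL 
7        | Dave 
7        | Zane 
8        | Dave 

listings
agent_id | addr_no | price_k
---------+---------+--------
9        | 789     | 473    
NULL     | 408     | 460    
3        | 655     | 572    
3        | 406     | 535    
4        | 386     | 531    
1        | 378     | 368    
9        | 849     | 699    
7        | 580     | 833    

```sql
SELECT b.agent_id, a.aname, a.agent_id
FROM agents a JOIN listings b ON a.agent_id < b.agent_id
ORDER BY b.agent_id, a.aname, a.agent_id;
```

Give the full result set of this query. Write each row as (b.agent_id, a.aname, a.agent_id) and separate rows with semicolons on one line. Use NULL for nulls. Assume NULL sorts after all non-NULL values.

INNER JOIN keeps only pairs where the ON condition holds.
Matching on a.agent_id < b.agent_id. A NULL in a compared column never satisfies the condition.
- a[0] agent_id=6 → 3 match(es) in b → 3 row(s).
- a[1] agent_id=7 → 2 match(es) in b → 2 row(s).
- a[2] agent_id=7 → 2 match(es) in b → 2 row(s).
- a[3] agent_id=NULL → no match; dropped.
- a[4] agent_id=8 → 2 match(es) in b → 2 row(s).
- a[5] agent_id=7 → 2 match(es) in b → 2 row(s).
- a[6] agent_id=7 → 2 match(es) in b → 2 row(s).
- a[7] agent_id=8 → 2 match(es) in b → 2 row(s).

(7, Zane, 6); (9, Dave, 7); (9, Dave, 7); (9, Dave, 8); (9, Dave, 8); (9, Vik, 7); (9, Vik, 7); (9, Xin, 7); (9, Xin, 7); (9, Zane, 6); (9, Zane, 6); (9, Zane, 7); (9, Zane, 7); (9, NULL, 8); (9, NULL, 8)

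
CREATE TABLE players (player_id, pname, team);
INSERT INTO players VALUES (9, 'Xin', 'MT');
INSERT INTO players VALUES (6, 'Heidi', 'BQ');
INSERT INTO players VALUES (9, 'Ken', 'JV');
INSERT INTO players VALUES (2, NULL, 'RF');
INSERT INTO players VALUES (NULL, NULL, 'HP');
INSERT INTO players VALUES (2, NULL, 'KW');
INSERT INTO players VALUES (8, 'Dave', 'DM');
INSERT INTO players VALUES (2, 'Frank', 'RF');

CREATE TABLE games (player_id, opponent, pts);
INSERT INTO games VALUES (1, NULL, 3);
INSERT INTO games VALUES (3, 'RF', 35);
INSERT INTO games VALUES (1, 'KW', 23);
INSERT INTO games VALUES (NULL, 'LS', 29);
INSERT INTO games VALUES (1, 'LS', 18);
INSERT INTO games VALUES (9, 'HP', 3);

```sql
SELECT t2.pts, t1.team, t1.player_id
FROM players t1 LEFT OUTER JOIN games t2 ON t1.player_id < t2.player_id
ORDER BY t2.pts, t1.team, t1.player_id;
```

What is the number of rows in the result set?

11

LEFT JOIN keeps every row from `players`; unmatched rows get NULL for `games`'s columns.
Matching on t1.player_id < t2.player_id. A NULL in a compared column never satisfies the condition.
Matched pairs: 8; unmatched t1 rows kept: 3.
Total: 8 matched + 3 padded = 11 rows.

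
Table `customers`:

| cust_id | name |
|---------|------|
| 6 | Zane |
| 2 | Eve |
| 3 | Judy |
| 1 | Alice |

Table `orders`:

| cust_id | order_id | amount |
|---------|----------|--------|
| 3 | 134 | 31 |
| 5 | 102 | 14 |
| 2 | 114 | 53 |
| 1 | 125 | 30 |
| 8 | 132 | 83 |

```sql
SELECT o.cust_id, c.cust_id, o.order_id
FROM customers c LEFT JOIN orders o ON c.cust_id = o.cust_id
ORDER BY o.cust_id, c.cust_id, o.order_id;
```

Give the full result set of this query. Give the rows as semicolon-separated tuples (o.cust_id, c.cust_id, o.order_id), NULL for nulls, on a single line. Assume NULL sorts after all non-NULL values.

(1, 1, 125); (2, 2, 114); (3, 3, 134); (NULL, 6, NULL)

LEFT JOIN keeps every row from `customers`; unmatched rows get NULL for `orders`'s columns.
Matching on c.cust_id = o.cust_id.
- c row (cust_id=6): no match → kept, o columns NULL.
- c row (cust_id=2): matches 1 o row(s) → 1 output row(s).
- c row (cust_id=3): matches 1 o row(s) → 1 output row(s).
- c row (cust_id=1): matches 1 o row(s) → 1 output row(s).
After projecting and ordering:
o.cust_id | c.cust_id | o.order_id
1 | 1 | 125
2 | 2 | 114
3 | 3 | 134
NULL | 6 | NULL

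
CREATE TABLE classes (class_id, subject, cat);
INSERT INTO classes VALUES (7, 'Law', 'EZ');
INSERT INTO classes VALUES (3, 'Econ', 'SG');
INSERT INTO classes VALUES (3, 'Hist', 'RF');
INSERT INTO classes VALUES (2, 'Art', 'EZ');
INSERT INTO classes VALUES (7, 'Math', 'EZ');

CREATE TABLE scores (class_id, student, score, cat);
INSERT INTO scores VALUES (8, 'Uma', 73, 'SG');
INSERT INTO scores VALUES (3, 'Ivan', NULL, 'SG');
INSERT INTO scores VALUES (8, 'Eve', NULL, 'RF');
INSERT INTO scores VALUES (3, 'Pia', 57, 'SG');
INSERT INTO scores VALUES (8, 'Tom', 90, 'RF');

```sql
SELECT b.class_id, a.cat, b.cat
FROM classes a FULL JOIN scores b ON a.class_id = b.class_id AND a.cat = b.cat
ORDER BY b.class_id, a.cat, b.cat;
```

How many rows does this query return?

FULL OUTER JOIN keeps every row from both sides; unmatched rows get NULL for the other side's columns.
Matching on a.class_id = b.class_id AND a.cat = b.cat.
Matched pairs: 2; unmatched a rows kept: 4; unmatched b rows kept: 3.
Total: 2 matched + 7 padded = 9 rows.

9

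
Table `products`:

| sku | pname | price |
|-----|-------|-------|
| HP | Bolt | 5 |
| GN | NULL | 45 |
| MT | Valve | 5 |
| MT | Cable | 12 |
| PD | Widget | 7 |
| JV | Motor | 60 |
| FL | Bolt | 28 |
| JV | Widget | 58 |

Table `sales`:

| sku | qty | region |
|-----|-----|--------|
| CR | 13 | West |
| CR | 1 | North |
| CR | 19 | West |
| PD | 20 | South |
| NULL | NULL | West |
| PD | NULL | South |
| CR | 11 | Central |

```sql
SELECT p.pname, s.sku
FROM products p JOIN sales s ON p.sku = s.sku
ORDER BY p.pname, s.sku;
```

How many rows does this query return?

INNER JOIN keeps only pairs where the ON condition holds.
Matching on p.sku = s.sku. A NULL in a compared column never satisfies the condition.
Matched pairs: 2.
Total: 2 rows.

2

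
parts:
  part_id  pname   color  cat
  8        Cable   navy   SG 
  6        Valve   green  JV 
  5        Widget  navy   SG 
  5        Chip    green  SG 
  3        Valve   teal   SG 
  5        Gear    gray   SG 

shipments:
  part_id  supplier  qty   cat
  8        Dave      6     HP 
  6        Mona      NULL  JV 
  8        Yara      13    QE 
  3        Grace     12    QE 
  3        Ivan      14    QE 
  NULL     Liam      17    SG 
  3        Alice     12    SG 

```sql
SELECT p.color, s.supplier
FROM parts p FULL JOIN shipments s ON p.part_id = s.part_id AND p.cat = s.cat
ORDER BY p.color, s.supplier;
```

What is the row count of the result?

11

FULL OUTER JOIN keeps every row from both sides; unmatched rows get NULL for the other side's columns.
Matching on p.part_id = s.part_id AND p.cat = s.cat. A NULL in a compared column never satisfies the condition.
Matched pairs: 2; unmatched p rows kept: 4; unmatched s rows kept: 5.
Total: 2 matched + 9 padded = 11 rows.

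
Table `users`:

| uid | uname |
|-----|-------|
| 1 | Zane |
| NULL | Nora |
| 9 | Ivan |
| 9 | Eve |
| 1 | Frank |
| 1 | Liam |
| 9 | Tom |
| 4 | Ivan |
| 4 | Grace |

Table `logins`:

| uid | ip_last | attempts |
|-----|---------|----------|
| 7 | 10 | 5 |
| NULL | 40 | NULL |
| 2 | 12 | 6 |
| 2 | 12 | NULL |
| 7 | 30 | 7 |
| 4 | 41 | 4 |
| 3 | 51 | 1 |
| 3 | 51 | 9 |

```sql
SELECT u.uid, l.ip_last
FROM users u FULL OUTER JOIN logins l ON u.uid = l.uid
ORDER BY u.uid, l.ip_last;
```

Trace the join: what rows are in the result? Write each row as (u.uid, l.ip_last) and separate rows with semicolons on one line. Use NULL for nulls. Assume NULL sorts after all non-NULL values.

(1, NULL); (1, NULL); (1, NULL); (4, 41); (4, 41); (9, NULL); (9, NULL); (9, NULL); (NULL, 10); (NULL, 12); (NULL, 12); (NULL, 30); (NULL, 40); (NULL, 51); (NULL, 51); (NULL, NULL)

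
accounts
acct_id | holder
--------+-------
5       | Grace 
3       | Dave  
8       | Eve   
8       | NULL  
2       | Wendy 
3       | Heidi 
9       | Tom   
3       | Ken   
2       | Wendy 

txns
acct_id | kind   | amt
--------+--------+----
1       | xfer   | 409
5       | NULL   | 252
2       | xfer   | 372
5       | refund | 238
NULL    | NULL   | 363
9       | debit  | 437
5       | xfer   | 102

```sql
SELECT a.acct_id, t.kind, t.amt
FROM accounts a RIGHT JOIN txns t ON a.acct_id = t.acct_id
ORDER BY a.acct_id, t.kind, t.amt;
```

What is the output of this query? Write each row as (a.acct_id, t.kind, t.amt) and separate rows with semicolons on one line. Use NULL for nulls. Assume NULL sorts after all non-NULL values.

RIGHT JOIN keeps every row from `txns`; unmatched rows get NULL for `accounts`'s columns.
Matching on a.acct_id = t.acct_id. A NULL in a compared column never satisfies the condition.
Matched pairs: 6; unmatched t rows kept: 2.

(2, xfer, 372); (2, xfer, 372); (5, refund, 238); (5, xfer, 102); (5, NULL, 252); (9, debit, 437); (NULL, xfer, 409); (NULL, NULL, 363)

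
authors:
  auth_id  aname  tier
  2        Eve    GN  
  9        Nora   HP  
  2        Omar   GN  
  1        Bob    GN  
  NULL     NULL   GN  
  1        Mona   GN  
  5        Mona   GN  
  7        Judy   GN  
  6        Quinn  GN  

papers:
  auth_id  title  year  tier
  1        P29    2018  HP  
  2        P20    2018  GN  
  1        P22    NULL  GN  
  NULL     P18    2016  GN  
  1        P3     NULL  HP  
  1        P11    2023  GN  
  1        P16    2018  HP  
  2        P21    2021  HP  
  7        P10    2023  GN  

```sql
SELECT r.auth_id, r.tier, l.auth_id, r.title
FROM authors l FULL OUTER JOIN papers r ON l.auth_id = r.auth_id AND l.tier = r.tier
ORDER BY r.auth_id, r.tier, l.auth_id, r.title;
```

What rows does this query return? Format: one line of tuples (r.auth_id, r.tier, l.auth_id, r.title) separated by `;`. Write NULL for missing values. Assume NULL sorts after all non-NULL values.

FULL OUTER JOIN keeps every row from both sides; unmatched rows get NULL for the other side's columns.
Matching on l.auth_id = r.auth_id AND l.tier = r.tier. A NULL in a compared column never satisfies the condition.
- l row (auth_id=2, tier=GN): matches 1 r row(s) → 1 output row(s).
- l row (auth_id=9, tier=HP): no match → kept, r columns NULL.
- l row (auth_id=2, tier=GN): matches 1 r row(s) → 1 output row(s).
- l row (auth_id=1, tier=GN): matches 2 r row(s) → 2 output row(s).
- l row (auth_id=NULL, tier=GN): no match → kept, r columns NULL.
- l row (auth_id=1, tier=GN): matches 2 r row(s) → 2 output row(s).
- l row (auth_id=5, tier=GN): no match → kept, r columns NULL.
- l row (auth_id=7, tier=GN): matches 1 r row(s) → 1 output row(s).
- l row (auth_id=6, tier=GN): no match → kept, r columns NULL.
- plus 5 unmatched r row(s), each kept with NULL l columns.

(1, GN, 1, P11); (1, GN, 1, P11); (1, GN, 1, P22); (1, GN, 1, P22); (1, HP, NULL, P16); (1, HP, NULL, P29); (1, HP, NULL, P3); (2, GN, 2, P20); (2, GN, 2, P20); (2, HP, NULL, P21); (7, GN, 7, P10); (NULL, GN, NULL, P18); (NULL, NULL, 5, NULL); (NULL, NULL, 6, NULL); (NULL, NULL, 9, NULL); (NULL, NULL, NULL, NULL)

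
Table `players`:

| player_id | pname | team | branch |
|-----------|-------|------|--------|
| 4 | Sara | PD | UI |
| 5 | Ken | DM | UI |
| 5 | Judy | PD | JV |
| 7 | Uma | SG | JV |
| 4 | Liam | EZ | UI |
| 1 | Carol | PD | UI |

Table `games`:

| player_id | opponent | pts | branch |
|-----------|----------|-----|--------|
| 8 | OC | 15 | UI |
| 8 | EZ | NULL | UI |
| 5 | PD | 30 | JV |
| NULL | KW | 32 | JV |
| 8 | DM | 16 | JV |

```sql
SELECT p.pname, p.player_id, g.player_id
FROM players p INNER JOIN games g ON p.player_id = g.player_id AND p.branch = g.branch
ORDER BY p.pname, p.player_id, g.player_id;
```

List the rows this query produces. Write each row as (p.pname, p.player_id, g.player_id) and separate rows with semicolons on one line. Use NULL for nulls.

INNER JOIN keeps only pairs where the ON condition holds.
Matching on p.player_id = g.player_id AND p.branch = g.branch. A NULL in a compared column never satisfies the condition.
- player_id=4, branch=UI: no matching g row, dropped.
- player_id=5, branch=UI: no matching g row, dropped.
- player_id=5, branch=JV: 1 matching g row(s), so 1 row(s) emitted.
- player_id=7, branch=JV: no matching g row, dropped.
- player_id=4, branch=UI: no matching g row, dropped.
- player_id=1, branch=UI: no matching g row, dropped.
After projecting and ordering:
p.pname | p.player_id | g.player_id
Judy | 5 | 5

(Judy, 5, 5)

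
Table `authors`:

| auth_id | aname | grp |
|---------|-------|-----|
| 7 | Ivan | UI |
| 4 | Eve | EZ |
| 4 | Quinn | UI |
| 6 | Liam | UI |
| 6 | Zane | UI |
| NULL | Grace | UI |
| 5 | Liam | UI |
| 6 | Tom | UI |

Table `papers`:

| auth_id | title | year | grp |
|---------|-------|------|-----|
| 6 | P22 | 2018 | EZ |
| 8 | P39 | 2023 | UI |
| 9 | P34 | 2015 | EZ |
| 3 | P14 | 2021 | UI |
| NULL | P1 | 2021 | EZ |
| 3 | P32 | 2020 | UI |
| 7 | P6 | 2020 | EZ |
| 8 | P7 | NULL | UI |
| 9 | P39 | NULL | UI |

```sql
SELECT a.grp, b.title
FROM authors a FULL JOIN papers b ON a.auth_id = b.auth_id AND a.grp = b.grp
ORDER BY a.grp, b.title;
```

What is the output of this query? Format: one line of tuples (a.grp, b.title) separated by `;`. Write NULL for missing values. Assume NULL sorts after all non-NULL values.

FULL OUTER JOIN keeps every row from both sides; unmatched rows get NULL for the other side's columns.
Matching on a.auth_id = b.auth_id AND a.grp = b.grp. A NULL in a compared column never satisfies the condition.
- a[0] auth_id=7, grp=UI → no match; kept with NULLs on the b side.
- a[1] auth_id=4, grp=EZ → no match; kept with NULLs on the b side.
- a[2] auth_id=4, grp=UI → no match; kept with NULLs on the b side.
- a[3] auth_id=6, grp=UI → no match; kept with NULLs on the b side.
- a[4] auth_id=6, grp=UI → no match; kept with NULLs on the b side.
- a[5] auth_id=NULL, grp=UI → no match; kept with NULLs on the b side.
- a[6] auth_id=5, grp=UI → no match; kept with NULLs on the b side.
- a[7] auth_id=6, grp=UI → no match; kept with NULLs on the b side.
- 9 b row(s) had no a match → kept, a columns NULL.

(EZ, NULL); (UI, NULL); (UI, NULL); (UI, NULL); (UI, NULL); (UI, NULL); (UI, NULL); (UI, NULL); (NULL, P1); (NULL, P14); (NULL, P22); (NULL, P32); (NULL, P34); (NULL, P39); (NULL, P39); (NULL, P6); (NULL, P7)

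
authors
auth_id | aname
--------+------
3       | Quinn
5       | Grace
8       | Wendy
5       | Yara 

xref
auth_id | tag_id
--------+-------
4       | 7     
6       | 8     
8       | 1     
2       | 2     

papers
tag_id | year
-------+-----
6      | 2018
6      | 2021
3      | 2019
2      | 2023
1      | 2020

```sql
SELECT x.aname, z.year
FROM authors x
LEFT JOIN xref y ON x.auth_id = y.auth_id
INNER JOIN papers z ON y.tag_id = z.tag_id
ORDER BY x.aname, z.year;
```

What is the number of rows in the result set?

1

Evaluate left to right. First `authors x LEFT JOIN xref y` on auth_id: 4 row(s).
Then INNER JOIN `papers z` on tag_id: keep only rows whose y.tag_id appears in z.
Result: 1 row(s).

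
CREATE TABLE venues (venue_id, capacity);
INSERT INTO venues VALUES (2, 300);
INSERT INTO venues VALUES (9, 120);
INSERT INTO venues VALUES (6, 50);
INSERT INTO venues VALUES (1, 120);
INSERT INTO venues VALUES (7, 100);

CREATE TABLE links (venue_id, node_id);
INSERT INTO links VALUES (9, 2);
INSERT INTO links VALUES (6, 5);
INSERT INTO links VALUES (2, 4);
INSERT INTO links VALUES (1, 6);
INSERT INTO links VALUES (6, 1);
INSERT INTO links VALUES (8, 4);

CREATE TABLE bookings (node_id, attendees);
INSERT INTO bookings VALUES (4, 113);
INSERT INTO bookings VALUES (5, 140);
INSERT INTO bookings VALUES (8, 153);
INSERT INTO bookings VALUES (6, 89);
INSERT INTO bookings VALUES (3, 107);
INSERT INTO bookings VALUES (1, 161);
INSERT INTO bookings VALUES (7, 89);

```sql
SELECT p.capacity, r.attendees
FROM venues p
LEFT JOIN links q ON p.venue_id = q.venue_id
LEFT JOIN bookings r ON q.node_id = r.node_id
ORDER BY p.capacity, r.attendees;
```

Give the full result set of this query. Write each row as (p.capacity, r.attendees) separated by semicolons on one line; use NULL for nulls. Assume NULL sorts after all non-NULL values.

(50, 140); (50, 161); (100, NULL); (120, 89); (120, NULL); (300, 113)

Step 1 — p LEFT JOIN q on venue_id → 6 row(s).
Then LEFT JOIN `bookings r` on node_id: each of those 6 rows is kept; rows whose q.node_id has no match in r get NULL for r's columns.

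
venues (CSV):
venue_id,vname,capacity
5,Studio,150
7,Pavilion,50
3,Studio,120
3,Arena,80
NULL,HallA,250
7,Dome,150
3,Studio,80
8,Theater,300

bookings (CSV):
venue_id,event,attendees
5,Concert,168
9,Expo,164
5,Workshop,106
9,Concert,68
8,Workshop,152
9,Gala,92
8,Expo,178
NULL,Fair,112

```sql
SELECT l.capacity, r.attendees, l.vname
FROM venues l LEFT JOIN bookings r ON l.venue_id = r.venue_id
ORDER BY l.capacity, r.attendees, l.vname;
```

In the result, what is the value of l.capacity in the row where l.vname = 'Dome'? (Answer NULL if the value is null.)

150

LEFT JOIN keeps every row from `venues`; unmatched rows get NULL for `bookings`'s columns.
Matching on l.venue_id = r.venue_id. A NULL in a compared column never satisfies the condition.
- l (venue_id=5) pairs with 2 row(s) of r.
- l (venue_id=7) has no partner → padded with NULL.
- l (venue_id=3) has no partner → padded with NULL.
- l (venue_id=3) has no partner → padded with NULL.
- l (venue_id=NULL) has no partner → padded with NULL.
- l (venue_id=7) has no partner → padded with NULL.
- l (venue_id=3) has no partner → padded with NULL.
- l (venue_id=8) pairs with 2 row(s) of r.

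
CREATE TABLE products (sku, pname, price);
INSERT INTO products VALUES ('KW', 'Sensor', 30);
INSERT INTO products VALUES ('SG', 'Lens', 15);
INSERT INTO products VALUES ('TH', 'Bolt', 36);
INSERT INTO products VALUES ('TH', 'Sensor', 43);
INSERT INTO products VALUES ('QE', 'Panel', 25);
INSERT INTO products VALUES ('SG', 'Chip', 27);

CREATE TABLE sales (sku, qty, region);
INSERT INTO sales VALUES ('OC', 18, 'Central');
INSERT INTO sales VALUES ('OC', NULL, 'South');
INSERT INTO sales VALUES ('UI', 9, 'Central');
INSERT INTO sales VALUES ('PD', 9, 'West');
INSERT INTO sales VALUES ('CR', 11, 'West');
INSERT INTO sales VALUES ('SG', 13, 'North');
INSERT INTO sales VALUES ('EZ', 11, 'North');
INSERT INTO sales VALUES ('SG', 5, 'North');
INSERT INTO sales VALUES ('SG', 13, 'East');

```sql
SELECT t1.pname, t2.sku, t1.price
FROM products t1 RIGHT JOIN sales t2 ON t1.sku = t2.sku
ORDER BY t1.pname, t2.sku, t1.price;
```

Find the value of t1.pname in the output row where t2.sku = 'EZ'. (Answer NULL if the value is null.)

RIGHT JOIN keeps every row from `sales`; unmatched rows get NULL for `products`'s columns.
Matching on t1.sku = t2.sku.
Matched pairs: 6; unmatched t2 rows kept: 6.

NULL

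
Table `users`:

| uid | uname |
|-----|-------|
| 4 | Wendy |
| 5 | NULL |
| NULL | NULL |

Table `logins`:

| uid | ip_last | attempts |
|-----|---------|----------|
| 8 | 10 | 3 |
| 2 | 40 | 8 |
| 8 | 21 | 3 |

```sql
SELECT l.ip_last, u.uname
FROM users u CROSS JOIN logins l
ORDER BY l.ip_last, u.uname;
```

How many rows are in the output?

CROSS JOIN pairs every row of `users` with every row of `logins`: 3 × 3 = 9 rows.

9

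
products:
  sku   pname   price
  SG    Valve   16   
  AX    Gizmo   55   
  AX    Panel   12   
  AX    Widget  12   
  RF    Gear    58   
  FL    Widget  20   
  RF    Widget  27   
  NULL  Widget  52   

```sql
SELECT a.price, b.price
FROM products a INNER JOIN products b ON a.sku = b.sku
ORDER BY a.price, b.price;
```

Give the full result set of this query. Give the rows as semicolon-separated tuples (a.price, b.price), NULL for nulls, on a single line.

INNER JOIN keeps only pairs where the ON condition holds.
Matching on a.sku = b.sku. A NULL in a compared column never satisfies the condition.
- sku=SG: 1 matching b row(s), so 1 row(s) emitted.
- sku=AX: 3 matching b row(s), so 3 row(s) emitted.
- sku=AX: 3 matching b row(s), so 3 row(s) emitted.
- sku=AX: 3 matching b row(s), so 3 row(s) emitted.
- sku=RF: 2 matching b row(s), so 2 row(s) emitted.
- sku=FL: 1 matching b row(s), so 1 row(s) emitted.
- sku=RF: 2 matching b row(s), so 2 row(s) emitted.
- sku=NULL: no matching b row, dropped.

(12, 12); (12, 12); (12, 12); (12, 12); (12, 55); (12, 55); (16, 16); (20, 20); (27, 27); (27, 58); (55, 12); (55, 12); (55, 55); (58, 27); (58, 58)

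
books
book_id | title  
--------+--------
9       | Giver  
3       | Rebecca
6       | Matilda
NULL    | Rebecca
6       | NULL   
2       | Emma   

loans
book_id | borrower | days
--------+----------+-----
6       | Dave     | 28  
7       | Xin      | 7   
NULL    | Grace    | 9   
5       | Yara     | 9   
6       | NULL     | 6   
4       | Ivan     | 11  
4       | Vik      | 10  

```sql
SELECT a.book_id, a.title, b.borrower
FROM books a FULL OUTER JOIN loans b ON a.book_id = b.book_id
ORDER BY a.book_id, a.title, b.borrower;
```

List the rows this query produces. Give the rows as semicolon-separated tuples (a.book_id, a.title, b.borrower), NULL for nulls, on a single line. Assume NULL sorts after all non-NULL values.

(2, Emma, NULL); (3, Rebecca, NULL); (6, Matilda, Dave); (6, Matilda, NULL); (6, NULL, Dave); (6, NULL, NULL); (9, Giver, NULL); (NULL, Rebecca, NULL); (NULL, NULL, Grace); (NULL, NULL, Ivan); (NULL, NULL, Vik); (NULL, NULL, Xin); (NULL, NULL, Yara)

FULL OUTER JOIN keeps every row from both sides; unmatched rows get NULL for the other side's columns.
Matching on a.book_id = b.book_id. A NULL in a compared column never satisfies the condition.
- a row (book_id=9): no match → kept, b columns NULL.
- a row (book_id=3): no match → kept, b columns NULL.
- a row (book_id=6): matches 2 b row(s) → 2 output row(s).
- a row (book_id=NULL): no match → kept, b columns NULL.
- a row (book_id=6): matches 2 b row(s) → 2 output row(s).
- a row (book_id=2): no match → kept, b columns NULL.
- 5 b row(s) had no a match → kept, a columns NULL.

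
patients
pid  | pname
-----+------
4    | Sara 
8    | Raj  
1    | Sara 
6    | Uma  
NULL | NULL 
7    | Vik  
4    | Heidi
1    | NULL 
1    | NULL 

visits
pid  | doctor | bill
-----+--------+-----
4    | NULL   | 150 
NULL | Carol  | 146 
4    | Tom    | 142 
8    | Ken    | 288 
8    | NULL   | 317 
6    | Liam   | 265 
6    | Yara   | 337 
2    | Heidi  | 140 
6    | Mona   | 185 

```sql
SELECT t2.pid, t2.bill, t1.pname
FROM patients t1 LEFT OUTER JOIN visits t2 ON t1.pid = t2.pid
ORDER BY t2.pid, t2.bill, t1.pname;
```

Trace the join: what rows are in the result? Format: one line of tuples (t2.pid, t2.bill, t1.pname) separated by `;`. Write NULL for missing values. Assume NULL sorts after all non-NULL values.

LEFT JOIN keeps every row from `patients`; unmatched rows get NULL for `visits`'s columns.
Matching on t1.pid = t2.pid. A NULL in a compared column never satisfies the condition.
- t1[0] pid=4 → 2 match(es) in t2 → 2 row(s).
- t1[1] pid=8 → 2 match(es) in t2 → 2 row(s).
- t1[2] pid=1 → no match; kept with NULLs on the t2 side.
- t1[3] pid=6 → 3 match(es) in t2 → 3 row(s).
- t1[4] pid=NULL → no match; kept with NULLs on the t2 side.
- t1[5] pid=7 → no match; kept with NULLs on the t2 side.
- t1[6] pid=4 → 2 match(es) in t2 → 2 row(s).
- t1[7] pid=1 → no match; kept with NULLs on the t2 side.
- t1[8] pid=1 → no match; kept with NULLs on the t2 side.

(4, 142, Heidi); (4, 142, Sara); (4, 150, Heidi); (4, 150, Sara); (6, 185, Uma); (6, 265, Uma); (6, 337, Uma); (8, 288, Raj); (8, 317, Raj); (NULL, NULL, Sara); (NULL, NULL, Vik); (NULL, NULL, NULL); (NULL, NULL, NULL); (NULL, NULL, NULL)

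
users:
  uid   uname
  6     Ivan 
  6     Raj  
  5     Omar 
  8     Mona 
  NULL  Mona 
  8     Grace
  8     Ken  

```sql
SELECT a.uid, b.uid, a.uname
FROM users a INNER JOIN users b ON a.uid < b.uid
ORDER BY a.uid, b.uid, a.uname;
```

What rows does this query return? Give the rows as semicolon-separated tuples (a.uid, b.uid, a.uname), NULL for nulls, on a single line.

(5, 6, Omar); (5, 6, Omar); (5, 8, Omar); (5, 8, Omar); (5, 8, Omar); (6, 8, Ivan); (6, 8, Ivan); (6, 8, Ivan); (6, 8, Raj); (6, 8, Raj); (6, 8, Raj)

INNER JOIN keeps only pairs where the ON condition holds.
Matching on a.uid < b.uid. A NULL in a compared column never satisfies the condition.
Matched pairs: 11.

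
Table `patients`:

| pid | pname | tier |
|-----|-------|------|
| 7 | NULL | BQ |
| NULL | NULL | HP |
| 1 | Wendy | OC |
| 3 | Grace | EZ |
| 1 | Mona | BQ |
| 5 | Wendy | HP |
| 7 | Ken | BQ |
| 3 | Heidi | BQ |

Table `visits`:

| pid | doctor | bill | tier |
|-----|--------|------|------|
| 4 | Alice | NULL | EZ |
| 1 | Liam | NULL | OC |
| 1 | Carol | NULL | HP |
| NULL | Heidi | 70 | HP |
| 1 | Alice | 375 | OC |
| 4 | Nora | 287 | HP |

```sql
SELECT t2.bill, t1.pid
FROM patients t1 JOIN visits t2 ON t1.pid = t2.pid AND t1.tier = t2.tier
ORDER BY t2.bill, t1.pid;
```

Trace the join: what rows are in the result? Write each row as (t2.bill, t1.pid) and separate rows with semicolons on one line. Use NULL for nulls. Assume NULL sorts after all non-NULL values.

INNER JOIN keeps only pairs where the ON condition holds.
Matching on t1.pid = t2.pid AND t1.tier = t2.tier. A NULL in a compared column never satisfies the condition.
- t1[0] pid=7, tier=BQ → no match; dropped.
- t1[1] pid=NULL, tier=HP → no match; dropped.
- t1[2] pid=1, tier=OC → 2 match(es) in t2 → 2 row(s).
- t1[3] pid=3, tier=EZ → no match; dropped.
- t1[4] pid=1, tier=BQ → no match; dropped.
- t1[5] pid=5, tier=HP → no match; dropped.
- t1[6] pid=7, tier=BQ → no match; dropped.
- t1[7] pid=3, tier=BQ → no match; dropped.
After projecting and ordering:
t2.bill | t1.pid
375 | 1
NULL | 1

(375, 1); (NULL, 1)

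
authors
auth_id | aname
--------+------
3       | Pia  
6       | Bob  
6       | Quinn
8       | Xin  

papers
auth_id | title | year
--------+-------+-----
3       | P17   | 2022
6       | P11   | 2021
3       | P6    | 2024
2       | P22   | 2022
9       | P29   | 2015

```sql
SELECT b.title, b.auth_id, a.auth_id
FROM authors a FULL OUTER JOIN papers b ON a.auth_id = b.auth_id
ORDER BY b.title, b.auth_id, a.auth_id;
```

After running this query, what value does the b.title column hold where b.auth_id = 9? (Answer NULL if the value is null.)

FULL OUTER JOIN keeps every row from both sides; unmatched rows get NULL for the other side's columns.
Matching on a.auth_id = b.auth_id.
- a row (auth_id=3): matches 2 b row(s) → 2 output row(s).
- a row (auth_id=6): matches 1 b row(s) → 1 output row(s).
- a row (auth_id=6): matches 1 b row(s) → 1 output row(s).
- a row (auth_id=8): no match → kept, b columns NULL.
- 2 row(s) from b found no a partner → padded with NULL.

P29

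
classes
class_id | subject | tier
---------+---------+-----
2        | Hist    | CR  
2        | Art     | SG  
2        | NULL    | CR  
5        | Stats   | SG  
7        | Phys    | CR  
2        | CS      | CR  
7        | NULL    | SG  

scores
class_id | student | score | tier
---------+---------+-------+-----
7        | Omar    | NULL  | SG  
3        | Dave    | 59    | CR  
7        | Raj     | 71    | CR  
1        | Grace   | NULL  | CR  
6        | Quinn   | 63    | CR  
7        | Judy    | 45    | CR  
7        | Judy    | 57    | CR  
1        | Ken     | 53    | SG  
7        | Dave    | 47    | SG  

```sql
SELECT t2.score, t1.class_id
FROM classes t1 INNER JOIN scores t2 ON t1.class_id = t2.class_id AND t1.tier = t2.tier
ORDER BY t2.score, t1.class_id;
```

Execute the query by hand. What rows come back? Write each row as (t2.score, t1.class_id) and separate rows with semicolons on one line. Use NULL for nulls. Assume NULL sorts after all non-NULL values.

(45, 7); (47, 7); (57, 7); (71, 7); (NULL, 7)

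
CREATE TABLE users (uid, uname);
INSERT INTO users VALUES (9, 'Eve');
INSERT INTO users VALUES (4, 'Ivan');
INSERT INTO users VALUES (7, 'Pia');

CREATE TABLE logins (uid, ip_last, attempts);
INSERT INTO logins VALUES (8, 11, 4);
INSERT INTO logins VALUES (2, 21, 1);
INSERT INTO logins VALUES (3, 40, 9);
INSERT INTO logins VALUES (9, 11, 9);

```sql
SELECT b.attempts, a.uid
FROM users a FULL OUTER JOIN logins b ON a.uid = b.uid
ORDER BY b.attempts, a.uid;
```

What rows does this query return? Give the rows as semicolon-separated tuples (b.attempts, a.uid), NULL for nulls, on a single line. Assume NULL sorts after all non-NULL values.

FULL OUTER JOIN keeps every row from both sides; unmatched rows get NULL for the other side's columns.
Matching on a.uid = b.uid.
Matched pairs: 1; unmatched a rows kept: 2; unmatched b rows kept: 3.

(1, NULL); (4, NULL); (9, 9); (9, NULL); (NULL, 4); (NULL, 7)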